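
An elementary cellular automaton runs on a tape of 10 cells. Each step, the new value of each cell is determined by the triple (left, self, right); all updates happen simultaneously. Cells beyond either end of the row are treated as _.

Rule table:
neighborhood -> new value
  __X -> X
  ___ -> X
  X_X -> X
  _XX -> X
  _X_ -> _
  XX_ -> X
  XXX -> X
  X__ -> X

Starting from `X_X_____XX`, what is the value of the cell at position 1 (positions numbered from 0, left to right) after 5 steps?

_X_XXXXXXX
X_XXXXXXXX
_XXXXXXXXX
XXXXXXXXXX
XXXXXXXXXX
position 1 holds X

X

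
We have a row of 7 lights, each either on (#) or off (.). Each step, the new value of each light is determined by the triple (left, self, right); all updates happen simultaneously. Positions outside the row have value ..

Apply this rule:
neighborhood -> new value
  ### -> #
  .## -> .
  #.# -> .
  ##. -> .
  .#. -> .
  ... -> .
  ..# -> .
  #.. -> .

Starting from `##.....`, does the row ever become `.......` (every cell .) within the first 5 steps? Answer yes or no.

yes

.......
all cells are . at step 1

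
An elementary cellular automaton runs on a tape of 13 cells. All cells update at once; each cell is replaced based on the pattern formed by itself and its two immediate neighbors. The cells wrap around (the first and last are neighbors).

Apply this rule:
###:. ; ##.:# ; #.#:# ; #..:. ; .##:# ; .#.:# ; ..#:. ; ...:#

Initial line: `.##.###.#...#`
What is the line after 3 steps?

#####.###.#.#
....###.#####
.##.#.###...#

.##.#.###...#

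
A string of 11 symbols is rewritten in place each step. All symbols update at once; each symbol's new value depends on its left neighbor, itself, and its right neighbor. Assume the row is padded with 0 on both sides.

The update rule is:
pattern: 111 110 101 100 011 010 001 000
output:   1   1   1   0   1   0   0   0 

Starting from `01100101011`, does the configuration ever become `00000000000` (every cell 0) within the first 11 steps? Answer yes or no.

no

step 1: 01100010111
step 2: 01100001111
step 3: 01100001111  (fixed point — unchanged through step 11)
step 11 is 01100001111, still not uniform 0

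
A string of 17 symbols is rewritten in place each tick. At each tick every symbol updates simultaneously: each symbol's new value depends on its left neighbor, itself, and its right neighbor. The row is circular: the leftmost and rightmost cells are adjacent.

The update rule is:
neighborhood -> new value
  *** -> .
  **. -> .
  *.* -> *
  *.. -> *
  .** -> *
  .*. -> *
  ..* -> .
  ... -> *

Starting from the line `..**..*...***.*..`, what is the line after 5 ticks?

tick 1: *.*.*.***.*..****
tick 2: .******..***.*...
tick 3: .*.....*.*..*****
tick 4: ******.****.*....
tick 5: *.....**...*****.

*.....**...*****.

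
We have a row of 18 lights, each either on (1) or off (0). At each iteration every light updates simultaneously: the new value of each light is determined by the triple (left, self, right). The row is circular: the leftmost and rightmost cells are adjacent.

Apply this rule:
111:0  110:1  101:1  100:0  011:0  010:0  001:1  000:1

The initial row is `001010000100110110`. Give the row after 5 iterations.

110100111001011010
011001001010101101
101010010101010110
010100101010101011
101001010101010101

101001010101010101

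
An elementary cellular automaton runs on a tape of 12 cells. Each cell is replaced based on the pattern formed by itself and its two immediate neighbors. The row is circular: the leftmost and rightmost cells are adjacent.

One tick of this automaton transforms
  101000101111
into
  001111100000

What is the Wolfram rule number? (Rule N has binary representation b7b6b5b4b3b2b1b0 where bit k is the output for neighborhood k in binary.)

23

position 9: 111 → 0  (bit 7 = 0)
position 0: 110 → 0  (bit 6 = 0)
position 1: 101 → 0  (bit 5 = 0)
position 3: 100 → 1  (bit 4 = 1)
position 8: 011 → 0  (bit 3 = 0)
position 2: 010 → 1  (bit 2 = 1)
position 5: 001 → 1  (bit 1 = 1)
position 4: 000 → 1  (bit 0 = 1)
bits b7..b0 = 00010111 = 23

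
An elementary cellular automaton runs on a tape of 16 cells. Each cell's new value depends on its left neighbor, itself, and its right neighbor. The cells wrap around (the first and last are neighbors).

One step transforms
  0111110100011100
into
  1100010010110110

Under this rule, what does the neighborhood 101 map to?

At position 6 the neighborhood is 101; the next row has 0 there.

0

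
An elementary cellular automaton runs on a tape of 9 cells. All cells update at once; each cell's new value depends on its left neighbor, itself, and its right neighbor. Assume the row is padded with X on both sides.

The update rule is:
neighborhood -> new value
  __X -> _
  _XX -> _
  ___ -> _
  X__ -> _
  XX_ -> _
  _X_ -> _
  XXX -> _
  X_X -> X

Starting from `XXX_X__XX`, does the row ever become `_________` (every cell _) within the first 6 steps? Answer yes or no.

yes

___X_____
_________
all cells are _ at step 2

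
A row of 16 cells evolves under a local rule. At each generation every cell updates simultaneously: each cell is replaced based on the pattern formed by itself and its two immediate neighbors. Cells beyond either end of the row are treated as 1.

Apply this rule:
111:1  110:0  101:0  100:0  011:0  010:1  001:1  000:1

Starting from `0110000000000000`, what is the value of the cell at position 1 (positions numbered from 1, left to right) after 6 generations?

0

0000111111111111
0111011111111111
0010001111111111
0110110111111111
0000000011111111
0111111101111111
position 1 holds 0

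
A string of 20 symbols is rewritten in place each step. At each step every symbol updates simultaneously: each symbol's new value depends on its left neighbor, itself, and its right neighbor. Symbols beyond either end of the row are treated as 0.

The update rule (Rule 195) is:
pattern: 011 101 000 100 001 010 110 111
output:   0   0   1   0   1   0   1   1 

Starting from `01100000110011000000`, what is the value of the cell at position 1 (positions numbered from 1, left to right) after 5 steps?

1

10101111010101011111
00000111000000001111
11111011011111110111
01111001001111110011
10111010010111110101
position 1 holds 1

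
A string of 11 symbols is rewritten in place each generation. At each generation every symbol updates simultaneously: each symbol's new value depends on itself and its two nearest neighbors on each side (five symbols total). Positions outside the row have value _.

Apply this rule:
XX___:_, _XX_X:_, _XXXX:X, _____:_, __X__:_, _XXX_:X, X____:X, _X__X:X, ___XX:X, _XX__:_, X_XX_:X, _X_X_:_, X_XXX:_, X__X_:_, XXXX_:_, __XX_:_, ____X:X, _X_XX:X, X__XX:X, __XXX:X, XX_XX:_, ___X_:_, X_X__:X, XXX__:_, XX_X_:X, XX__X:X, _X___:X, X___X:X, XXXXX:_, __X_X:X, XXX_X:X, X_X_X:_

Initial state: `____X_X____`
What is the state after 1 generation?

__X_X_XXX__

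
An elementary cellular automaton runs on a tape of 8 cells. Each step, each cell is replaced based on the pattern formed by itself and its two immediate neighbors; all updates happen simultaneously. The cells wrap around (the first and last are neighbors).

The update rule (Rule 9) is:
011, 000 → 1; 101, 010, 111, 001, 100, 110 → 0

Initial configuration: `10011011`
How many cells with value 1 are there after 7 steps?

00010010
11000000
10011110
00010000
11000111
00010100
11000001
count of 1: 3

3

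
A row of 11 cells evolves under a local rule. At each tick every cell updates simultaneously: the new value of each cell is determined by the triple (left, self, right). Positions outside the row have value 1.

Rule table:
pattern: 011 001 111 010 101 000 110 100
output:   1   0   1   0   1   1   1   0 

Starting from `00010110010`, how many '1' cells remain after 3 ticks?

01001110001
10001110101
10101111011
count of 1: 8

8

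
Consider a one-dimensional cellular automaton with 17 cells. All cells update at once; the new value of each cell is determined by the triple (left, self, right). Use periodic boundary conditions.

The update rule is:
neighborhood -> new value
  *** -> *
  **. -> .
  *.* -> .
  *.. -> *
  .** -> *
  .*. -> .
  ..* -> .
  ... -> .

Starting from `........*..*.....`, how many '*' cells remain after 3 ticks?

2

tick 1: .........*..*....
tick 2: ..........*..*...
tick 3: ...........*..*..
count of *: 2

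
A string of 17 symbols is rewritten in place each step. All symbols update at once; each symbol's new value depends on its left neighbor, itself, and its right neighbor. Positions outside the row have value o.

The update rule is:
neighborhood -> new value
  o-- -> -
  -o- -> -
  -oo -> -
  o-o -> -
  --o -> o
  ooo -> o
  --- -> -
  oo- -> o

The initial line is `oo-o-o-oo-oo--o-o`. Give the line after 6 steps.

oo-o--o-----o--o-

oo------o--o-o---
oo-----o--o-----o
oo----o--o-----o-
oo---o--o-----o--
oo--o--o-----o--o
oo-o--o-----o--o-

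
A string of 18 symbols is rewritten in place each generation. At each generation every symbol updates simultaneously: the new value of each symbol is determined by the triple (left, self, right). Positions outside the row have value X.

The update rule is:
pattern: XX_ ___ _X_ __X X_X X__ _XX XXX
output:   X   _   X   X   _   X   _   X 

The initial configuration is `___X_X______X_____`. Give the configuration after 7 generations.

XXXXXXXXXX_XX_X_X_

X_XX_XX____XXX___X
X__X__XX__X_XXX_X_
XXXXXX_XXXX__XX_X_
XXXXXX__XXXXX_X_X_
XXXXXXXX_XXXX_X_X_
XXXXXXXX__XXX_X_X_
XXXXXXXXXX_XX_X_X_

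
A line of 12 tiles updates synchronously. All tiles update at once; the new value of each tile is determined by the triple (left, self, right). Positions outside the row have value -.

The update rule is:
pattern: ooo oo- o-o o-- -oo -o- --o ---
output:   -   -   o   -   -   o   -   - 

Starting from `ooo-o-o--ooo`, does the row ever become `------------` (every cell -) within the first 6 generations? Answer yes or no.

yes

---oooo-----
------------
all cells are - at generation 2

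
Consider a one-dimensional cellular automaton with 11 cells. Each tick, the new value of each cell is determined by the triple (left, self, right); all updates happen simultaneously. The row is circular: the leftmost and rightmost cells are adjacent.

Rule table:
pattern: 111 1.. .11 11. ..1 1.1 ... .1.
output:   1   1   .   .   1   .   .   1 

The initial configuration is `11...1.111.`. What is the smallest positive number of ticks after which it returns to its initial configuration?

..1.11..1..
.11...1111.
1..1.1.11.1
.111.1.....
1.1..11....
1.111..1..1
...1.11111.
..11..111.1
11..11.1..1
1.11...111.
1...1.1.1..
11.11.1.111
1.....1..11
.1...1111.1
.11.1.11..1
....1...111
1..111.1.1.
111.1..1.1.
.1..1111.1.
1111.11..11
111....11.1
11.1..1....
...11111..1
1.1.111.111
..1..1...11
1111111.1..
.11111..111
..111.11.1.
.1.1.....11
.1.11...1..
11...1.111.

31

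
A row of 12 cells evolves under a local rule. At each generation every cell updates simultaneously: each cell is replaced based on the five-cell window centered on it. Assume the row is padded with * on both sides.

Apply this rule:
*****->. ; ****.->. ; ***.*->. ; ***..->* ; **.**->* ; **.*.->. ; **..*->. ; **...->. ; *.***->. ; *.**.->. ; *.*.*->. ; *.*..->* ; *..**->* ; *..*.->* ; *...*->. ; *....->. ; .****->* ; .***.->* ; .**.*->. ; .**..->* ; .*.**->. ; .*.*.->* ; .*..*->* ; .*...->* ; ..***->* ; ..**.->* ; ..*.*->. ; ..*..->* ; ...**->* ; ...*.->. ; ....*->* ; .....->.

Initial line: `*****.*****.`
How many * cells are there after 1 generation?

.....*.*...*
count of *: 3

3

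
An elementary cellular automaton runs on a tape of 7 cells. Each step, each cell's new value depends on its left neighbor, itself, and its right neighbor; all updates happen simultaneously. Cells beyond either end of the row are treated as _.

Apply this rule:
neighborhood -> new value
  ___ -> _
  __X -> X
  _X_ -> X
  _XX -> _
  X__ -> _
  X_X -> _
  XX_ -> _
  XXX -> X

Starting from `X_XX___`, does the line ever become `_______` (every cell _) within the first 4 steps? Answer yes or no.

step 1: X______
step 2: X______  (fixed point — unchanged through step 4)
step 4 is X______, still not uniform _

no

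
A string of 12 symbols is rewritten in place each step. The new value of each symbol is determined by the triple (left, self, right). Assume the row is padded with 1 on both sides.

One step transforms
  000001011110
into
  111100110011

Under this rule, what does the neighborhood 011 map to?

1

At position 7 the neighborhood is 011; the next row has 1 there.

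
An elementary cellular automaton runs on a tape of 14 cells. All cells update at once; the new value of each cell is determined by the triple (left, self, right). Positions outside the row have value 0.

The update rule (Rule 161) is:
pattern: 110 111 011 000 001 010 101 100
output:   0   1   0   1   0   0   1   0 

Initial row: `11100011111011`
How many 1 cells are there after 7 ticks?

01001001110100
00000000101001
11111110010000
01111100000111
00111001110010
10010000100000
00000110001111
count of 1: 6

6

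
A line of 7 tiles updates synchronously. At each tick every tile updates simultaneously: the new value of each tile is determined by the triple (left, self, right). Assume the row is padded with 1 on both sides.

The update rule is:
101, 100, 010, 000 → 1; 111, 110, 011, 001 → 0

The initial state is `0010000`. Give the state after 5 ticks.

1011110
0100001
1111100
0000010
1111011

1111011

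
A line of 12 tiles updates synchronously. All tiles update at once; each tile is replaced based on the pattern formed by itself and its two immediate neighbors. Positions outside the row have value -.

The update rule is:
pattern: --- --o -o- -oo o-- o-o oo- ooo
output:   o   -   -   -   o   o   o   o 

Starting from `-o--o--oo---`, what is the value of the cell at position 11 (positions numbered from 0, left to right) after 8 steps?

step 1: --o--o--oooo
step 2: o--o--o--ooo
step 3: -o--o--o--oo
step 4: --o--o--o--o
step 5: o--o--o--o--
step 6: -o--o--o--oo  (repeats step 3; period 3)
step 8: o--o--o--o--
position 11 holds -

-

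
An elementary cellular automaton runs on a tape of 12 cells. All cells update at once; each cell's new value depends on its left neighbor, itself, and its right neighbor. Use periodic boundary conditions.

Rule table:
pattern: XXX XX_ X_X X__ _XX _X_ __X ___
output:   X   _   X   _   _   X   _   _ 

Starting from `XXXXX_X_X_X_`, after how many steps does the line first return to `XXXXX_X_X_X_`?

4

_XXX_XXXXXXX
X_X_X_XXXXX_
XXXXXX_XXX_X
XXXXX_X_X_X_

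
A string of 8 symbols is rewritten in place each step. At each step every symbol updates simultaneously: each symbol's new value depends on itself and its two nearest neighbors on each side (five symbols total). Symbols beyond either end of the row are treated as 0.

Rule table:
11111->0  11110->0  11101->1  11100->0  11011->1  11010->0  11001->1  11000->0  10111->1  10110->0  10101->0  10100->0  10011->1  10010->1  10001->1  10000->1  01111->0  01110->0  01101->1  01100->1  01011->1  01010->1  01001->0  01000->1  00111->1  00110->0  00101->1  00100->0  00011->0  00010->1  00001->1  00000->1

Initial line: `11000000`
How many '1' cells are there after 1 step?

6

01011111
count of 1: 6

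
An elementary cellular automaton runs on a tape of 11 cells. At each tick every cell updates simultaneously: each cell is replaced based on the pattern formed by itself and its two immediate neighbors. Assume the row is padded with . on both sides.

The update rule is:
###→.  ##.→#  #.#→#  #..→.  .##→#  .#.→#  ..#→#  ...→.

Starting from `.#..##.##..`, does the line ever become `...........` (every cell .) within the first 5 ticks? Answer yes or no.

no

tick 1: ##.######..
tick 2: ####....#..
tick 3: #..#...##..
tick 4: #.##..###..
tick 5: ####.##.#..
tick 5 is ####.##.#.., still not uniform .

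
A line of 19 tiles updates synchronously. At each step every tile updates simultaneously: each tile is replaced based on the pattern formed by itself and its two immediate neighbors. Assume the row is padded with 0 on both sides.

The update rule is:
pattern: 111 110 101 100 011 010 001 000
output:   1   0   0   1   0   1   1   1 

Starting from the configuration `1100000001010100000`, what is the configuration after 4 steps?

0011111111010111111
1101111110010011110
0000111101111101101
1111011000111000001

1111011000111000001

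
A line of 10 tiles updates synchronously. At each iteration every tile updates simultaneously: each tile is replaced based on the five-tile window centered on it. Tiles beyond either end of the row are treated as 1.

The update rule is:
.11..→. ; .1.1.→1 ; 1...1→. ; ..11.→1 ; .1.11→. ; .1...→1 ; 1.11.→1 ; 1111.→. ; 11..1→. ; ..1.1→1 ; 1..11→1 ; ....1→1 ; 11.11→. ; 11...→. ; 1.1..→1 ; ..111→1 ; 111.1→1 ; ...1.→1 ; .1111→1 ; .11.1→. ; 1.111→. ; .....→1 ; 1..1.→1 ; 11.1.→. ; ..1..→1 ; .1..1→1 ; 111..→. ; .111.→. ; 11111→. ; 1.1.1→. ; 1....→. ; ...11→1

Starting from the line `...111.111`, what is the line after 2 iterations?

.11..1111.

..11.1..1.
.11..1111.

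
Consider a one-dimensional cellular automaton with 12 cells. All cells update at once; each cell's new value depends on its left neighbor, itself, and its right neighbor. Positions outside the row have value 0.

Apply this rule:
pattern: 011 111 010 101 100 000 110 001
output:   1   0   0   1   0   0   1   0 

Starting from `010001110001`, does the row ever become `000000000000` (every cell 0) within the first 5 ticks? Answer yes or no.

yes

000001010000
000000100000
000000000000
all cells are 0 at tick 3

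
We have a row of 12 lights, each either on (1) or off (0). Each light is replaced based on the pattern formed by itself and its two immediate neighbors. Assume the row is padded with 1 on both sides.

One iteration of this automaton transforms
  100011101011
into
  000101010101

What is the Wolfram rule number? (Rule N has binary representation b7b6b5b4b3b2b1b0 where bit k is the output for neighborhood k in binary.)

position 5: 111 → 1  (bit 7 = 1)
position 0: 110 → 0  (bit 6 = 0)
position 7: 101 → 1  (bit 5 = 1)
position 1: 100 → 0  (bit 4 = 0)
position 4: 011 → 0  (bit 3 = 0)
position 8: 010 → 0  (bit 2 = 0)
position 3: 001 → 1  (bit 1 = 1)
position 2: 000 → 0  (bit 0 = 0)
bits b7..b0 = 10100010 = 162

162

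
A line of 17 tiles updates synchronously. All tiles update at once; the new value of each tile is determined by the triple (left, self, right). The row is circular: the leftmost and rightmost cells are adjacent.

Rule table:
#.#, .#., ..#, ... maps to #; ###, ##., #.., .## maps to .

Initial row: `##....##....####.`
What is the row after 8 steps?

...###...###....#
.##....##....####
#...###...###....
#.##....##....###
.#...###...###...
##.##....##....##
..#...###...###..
###.##....##....#

###.##....##....#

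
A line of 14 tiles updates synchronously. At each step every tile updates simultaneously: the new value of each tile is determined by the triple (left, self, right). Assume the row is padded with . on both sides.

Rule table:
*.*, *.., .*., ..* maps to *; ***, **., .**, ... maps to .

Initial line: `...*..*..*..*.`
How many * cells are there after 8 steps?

..************
.*............
***...........
...*..........
..***.........
.*...*........
***.***.......
...*...*......
count of *: 2

2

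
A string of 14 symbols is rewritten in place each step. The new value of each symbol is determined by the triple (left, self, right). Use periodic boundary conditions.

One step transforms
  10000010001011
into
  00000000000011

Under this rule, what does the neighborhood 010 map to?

At position 6 the neighborhood is 010; the next row has 0 there.

0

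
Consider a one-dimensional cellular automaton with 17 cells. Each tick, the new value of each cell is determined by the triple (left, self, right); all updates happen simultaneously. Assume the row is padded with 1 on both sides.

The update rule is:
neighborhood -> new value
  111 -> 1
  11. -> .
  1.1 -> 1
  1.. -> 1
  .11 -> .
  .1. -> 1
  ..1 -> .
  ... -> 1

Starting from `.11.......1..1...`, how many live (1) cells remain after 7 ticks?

1..111111.11.111.
.1..1111.1..1.1.1
111..11.111.1111.
11.1...1.1.1.11.1
1.1111.111111..1.
.1.11.1.1111.1.11
111..111.11.111.1
count of 1: 12

12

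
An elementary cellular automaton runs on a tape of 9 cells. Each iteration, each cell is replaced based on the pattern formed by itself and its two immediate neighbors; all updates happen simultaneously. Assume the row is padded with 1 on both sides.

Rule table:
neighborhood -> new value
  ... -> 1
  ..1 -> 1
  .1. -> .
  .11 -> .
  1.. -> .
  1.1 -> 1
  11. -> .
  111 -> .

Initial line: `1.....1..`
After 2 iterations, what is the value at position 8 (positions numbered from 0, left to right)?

.

..1111..1
.1.....1.
position 8 holds .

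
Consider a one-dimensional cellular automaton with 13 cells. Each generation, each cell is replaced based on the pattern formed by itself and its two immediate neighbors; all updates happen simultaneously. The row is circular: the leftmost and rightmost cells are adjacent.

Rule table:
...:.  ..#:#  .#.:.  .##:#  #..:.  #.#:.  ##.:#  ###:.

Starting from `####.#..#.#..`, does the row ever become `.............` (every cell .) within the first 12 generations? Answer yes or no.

#..#...#....#
#.#...#....##
#....#....##.
....#....###.
...#....##.#.
..#....###...
.#....##.#...
#....###.....
....##.#....#
...###.....#.
..##.#....#..
.###.....#...
generation 12 is .###.....#..., still not uniform .

no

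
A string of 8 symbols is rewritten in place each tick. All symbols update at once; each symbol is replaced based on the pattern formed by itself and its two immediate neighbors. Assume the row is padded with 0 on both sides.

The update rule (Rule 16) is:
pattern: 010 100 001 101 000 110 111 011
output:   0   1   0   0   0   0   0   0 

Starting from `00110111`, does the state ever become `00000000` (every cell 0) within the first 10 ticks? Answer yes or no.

00000000
all cells are 0 at tick 1

yes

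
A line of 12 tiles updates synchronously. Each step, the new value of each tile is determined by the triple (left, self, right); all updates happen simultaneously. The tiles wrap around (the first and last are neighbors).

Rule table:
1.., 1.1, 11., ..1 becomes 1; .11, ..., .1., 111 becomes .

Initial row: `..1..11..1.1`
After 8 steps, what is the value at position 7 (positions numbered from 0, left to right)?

.

11.11.111.1.
.11.11..11.1
1.11.111.11.
.1.11..11.11
1.1.111.11.1
11.1..11.11.
.11.11.11.11
1.11.11.11.1
position 7 holds .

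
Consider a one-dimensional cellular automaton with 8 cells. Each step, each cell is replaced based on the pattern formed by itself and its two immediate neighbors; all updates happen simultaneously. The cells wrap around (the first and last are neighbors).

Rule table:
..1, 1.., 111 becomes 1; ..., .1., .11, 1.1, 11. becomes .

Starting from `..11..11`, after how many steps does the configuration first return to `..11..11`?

2

11..11..
..11..11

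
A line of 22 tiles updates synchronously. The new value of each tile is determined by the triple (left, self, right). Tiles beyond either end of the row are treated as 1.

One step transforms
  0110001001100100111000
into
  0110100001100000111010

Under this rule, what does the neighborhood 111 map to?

At position 17 the neighborhood is 111; the next row has 1 there.

1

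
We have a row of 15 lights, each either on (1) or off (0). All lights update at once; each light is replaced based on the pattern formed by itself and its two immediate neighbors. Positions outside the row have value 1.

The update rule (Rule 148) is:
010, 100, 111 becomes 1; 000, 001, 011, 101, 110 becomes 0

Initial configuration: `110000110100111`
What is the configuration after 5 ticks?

101000000110011
001100000001001
100010000001100
010011000000010
011000100000010

011000100000010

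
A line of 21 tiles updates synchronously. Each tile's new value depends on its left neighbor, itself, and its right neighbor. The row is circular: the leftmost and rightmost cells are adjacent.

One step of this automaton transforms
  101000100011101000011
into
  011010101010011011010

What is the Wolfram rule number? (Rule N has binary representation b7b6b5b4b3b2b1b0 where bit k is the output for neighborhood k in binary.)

position 11: 111 → 0  (bit 7 = 0)
position 0: 110 → 0  (bit 6 = 0)
position 1: 101 → 1  (bit 5 = 1)
position 3: 100 → 0  (bit 4 = 0)
position 10: 011 → 1  (bit 3 = 1)
position 2: 010 → 1  (bit 2 = 1)
position 5: 001 → 0  (bit 1 = 0)
position 4: 000 → 1  (bit 0 = 1)
bits b7..b0 = 00101101 = 45

45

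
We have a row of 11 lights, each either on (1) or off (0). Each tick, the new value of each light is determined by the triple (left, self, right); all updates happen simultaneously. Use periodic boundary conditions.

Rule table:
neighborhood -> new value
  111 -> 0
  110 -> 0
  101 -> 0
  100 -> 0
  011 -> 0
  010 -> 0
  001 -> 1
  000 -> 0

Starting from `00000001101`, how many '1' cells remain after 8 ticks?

1

00000010000
00000100000
00001000000
00010000000
00100000000
01000000000
10000000000
00000000001
count of 1: 1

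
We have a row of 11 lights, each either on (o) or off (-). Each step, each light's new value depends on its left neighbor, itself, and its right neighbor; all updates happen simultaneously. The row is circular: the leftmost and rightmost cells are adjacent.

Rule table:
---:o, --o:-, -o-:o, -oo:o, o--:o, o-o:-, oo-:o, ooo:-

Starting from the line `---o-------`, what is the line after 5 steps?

-o-oooooo-o

oo-oooooooo
-o-o-------
-o-oooooooo
-o-o------o
-o-oooooo-o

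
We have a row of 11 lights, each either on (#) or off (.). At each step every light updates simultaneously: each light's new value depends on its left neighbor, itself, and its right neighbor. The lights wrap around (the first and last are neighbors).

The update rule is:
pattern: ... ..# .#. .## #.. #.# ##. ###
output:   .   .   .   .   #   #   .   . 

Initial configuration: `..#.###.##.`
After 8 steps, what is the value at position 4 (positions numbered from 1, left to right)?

...#...#..#
#...#...#..
.#...#...#.
..#...#...#
#..#...#...
.#..#...#..
..#..#...#.
...#..#...#
position 4 holds #

#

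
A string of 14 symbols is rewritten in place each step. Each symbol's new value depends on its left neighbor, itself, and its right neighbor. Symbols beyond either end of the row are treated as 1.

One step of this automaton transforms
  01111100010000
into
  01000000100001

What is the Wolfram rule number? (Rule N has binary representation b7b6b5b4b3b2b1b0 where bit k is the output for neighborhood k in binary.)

position 2: 111 → 0  (bit 7 = 0)
position 5: 110 → 0  (bit 6 = 0)
position 0: 101 → 0  (bit 5 = 0)
position 6: 100 → 0  (bit 4 = 0)
position 1: 011 → 1  (bit 3 = 1)
position 9: 010 → 0  (bit 2 = 0)
position 8: 001 → 1  (bit 1 = 1)
position 7: 000 → 0  (bit 0 = 0)
bits b7..b0 = 00001010 = 10

10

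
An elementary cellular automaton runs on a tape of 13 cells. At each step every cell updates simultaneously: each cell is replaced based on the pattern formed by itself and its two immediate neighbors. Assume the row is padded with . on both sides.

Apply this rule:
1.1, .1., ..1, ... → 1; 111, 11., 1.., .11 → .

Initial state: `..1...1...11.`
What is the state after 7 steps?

111111.111.11

111.111.11...
...1...1...11
1111.111.11..
....1...1...1
11111.111.111
.....1...1...
111111.111.11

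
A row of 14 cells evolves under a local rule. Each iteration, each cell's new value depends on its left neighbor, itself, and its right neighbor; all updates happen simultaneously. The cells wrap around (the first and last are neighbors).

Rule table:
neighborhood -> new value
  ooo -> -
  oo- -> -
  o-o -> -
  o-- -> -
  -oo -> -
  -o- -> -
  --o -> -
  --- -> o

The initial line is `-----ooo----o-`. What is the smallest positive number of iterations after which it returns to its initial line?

iteration 1: oooo-----oo---
iteration 2: -----ooo----o-

2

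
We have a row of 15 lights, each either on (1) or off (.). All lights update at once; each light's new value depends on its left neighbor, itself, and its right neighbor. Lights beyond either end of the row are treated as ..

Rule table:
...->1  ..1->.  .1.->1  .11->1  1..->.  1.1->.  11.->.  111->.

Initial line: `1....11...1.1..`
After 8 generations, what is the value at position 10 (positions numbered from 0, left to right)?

1.11.1..1.1.1.1
1.1..1..1.1.1.1
1.1..1..1.1.1.1  (fixed point — unchanged through generation 8)
position 10 holds 1

1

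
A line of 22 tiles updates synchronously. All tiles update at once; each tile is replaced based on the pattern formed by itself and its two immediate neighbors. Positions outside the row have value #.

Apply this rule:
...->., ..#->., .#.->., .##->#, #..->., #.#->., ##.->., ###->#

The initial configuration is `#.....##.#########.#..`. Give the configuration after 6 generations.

.........###..........

......#..########.....
.........#######......
.........######.......
.........#####........
.........####.........
.........###..........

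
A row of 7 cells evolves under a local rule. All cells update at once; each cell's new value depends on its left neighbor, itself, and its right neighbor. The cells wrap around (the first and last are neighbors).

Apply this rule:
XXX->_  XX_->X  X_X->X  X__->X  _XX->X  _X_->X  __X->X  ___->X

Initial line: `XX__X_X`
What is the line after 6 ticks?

_XXXXXX
XX____X
_XXXXXX  (repeats tick 1; period 2)
tick 6: XX____X

XX____X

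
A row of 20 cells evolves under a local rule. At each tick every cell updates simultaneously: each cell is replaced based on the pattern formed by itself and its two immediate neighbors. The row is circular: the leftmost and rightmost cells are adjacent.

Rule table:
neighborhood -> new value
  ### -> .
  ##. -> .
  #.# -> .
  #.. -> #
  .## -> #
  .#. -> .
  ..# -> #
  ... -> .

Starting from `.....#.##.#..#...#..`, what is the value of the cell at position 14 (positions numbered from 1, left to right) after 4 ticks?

tick 1: ....#..#...##.#.#.#.
tick 2: ...#.##.#.##.......#
tick 3: #.#..#....#.#.....#.
tick 4: ...##.#..#...#...#..
position 14 holds #

#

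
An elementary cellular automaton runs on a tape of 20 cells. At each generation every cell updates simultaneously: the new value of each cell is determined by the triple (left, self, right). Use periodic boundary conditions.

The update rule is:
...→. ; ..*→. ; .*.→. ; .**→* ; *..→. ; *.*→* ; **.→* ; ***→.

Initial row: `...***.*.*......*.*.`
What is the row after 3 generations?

...*.**.*........*..
....****............
....*..*............

....*..*............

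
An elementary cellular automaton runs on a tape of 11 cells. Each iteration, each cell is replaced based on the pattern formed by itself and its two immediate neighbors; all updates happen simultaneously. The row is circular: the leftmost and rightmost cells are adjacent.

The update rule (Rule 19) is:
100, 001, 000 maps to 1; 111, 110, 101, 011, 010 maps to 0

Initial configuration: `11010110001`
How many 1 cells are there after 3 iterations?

3

iteration 1: 00000001110
iteration 2: 11111110001
iteration 3: 00000001110
count of 1: 3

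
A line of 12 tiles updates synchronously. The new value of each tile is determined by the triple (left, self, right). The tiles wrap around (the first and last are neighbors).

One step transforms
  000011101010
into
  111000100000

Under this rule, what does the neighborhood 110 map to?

At position 6 the neighborhood is 110; the next row has 1 there.

1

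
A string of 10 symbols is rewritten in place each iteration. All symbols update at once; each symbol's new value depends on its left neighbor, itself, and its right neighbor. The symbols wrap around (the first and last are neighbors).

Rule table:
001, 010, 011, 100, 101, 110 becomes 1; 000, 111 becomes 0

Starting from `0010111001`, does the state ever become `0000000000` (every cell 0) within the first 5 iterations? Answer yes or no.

no

1111101111
0000111000
0001101100
0011111110
0110000011
iteration 5 is 0110000011, still not uniform 0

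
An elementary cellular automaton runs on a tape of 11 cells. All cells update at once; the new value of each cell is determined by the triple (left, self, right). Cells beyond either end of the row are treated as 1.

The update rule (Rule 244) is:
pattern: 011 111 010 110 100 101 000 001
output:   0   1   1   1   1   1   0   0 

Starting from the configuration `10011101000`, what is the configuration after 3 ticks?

11110011111

tick 1: 11001111100
tick 2: 11100111110
tick 3: 11110011111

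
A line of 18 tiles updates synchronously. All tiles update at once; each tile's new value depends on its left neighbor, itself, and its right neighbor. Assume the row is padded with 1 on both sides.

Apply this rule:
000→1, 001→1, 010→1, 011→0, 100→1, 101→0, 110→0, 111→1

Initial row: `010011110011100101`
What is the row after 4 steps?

011101101101011100
001000000001001011
111111111111111001
111111111111110110

111111111111110110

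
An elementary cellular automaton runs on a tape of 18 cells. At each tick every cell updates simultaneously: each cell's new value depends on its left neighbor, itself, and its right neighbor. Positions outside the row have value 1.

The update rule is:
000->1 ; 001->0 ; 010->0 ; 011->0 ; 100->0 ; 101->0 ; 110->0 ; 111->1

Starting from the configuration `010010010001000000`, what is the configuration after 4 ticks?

000111000001111110

000000000100011110
011111110001001100
001111100100000000
000111000001111110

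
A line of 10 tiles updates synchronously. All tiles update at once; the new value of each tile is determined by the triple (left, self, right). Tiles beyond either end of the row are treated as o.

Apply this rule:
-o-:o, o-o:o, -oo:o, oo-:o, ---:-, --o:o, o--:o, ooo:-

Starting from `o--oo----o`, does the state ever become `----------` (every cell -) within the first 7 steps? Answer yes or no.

no

oooooo--oo
-----oooo-
o---oo--oo
oo-oooooo-
-ooo----oo
oo-oo--oo-
-ooooooooo
step 7 is -ooooooooo, still not uniform -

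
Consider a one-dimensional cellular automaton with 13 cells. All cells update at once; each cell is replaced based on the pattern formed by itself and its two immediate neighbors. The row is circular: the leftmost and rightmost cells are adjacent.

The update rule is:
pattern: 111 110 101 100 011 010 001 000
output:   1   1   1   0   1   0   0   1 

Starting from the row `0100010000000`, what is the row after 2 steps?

0100010111111

0001000111111
0100010111111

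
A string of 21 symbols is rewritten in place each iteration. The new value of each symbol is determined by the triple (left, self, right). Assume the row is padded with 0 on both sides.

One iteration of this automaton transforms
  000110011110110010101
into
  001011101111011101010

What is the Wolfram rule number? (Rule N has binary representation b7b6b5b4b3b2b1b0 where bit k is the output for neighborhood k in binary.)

position 8: 111 → 1  (bit 7 = 1)
position 4: 110 → 1  (bit 6 = 1)
position 11: 101 → 1  (bit 5 = 1)
position 5: 100 → 1  (bit 4 = 1)
position 3: 011 → 0  (bit 3 = 0)
position 16: 010 → 0  (bit 2 = 0)
position 2: 001 → 1  (bit 1 = 1)
position 0: 000 → 0  (bit 0 = 0)
bits b7..b0 = 11110010 = 242

242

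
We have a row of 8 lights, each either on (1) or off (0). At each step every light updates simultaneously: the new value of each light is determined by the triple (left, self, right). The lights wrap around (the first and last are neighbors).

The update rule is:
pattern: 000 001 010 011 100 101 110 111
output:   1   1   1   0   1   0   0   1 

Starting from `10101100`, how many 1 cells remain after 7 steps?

step 1: 10100011
step 2: 00111101
step 3: 11011001
step 4: 10000110
step 5: 11111000
step 6: 01110111
step 7: 00100010
count of 1: 2

2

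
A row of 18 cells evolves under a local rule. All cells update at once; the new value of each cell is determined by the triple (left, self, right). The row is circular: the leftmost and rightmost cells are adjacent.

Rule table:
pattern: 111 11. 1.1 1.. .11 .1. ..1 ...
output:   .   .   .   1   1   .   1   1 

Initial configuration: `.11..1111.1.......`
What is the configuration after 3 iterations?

111.111.....111111

iteration 1: 11.111.....1111111
iteration 2: ...1..111111......
iteration 3: 111.111.....111111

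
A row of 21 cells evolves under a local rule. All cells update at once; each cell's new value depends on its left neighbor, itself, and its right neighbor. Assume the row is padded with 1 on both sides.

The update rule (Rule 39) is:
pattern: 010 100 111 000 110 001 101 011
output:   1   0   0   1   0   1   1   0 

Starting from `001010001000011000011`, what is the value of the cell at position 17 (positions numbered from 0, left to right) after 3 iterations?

1

iteration 1: 011110111011100011100
iteration 2: 100001000100001100001
iteration 3: 001111011101110001110
position 17 holds 1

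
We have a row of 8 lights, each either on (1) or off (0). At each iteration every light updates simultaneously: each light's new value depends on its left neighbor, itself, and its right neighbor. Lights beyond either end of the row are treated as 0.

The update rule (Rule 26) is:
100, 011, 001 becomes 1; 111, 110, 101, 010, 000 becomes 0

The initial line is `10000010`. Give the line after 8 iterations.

01000101
10101000
00000100
00001010
00010001
00101010
01000001
10100010

10100010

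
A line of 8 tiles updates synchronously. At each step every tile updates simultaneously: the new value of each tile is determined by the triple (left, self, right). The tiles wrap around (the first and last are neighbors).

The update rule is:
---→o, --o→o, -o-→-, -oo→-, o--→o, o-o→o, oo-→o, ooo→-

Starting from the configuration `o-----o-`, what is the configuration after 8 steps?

-ooooo-o
o----oo-
-oooo-oo
o---oo-o
oooo-oo-
---oo-oo
ooo-oo-o
--oo-oo-

--oo-oo-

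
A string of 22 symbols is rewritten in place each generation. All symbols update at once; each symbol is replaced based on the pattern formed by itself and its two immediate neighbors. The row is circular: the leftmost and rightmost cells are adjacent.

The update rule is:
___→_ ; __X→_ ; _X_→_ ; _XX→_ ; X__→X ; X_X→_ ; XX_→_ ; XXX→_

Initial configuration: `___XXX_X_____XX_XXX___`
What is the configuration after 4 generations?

X__________X__________

________X__________X__
_________X__________X_
__________X__________X
X__________X__________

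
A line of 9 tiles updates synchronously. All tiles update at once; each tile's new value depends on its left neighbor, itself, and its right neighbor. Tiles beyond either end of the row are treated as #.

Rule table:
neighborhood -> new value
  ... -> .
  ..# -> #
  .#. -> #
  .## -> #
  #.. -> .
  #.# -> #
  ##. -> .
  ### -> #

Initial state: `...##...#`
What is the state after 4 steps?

#...#####

..##...##
.##...###
##...####
#...#####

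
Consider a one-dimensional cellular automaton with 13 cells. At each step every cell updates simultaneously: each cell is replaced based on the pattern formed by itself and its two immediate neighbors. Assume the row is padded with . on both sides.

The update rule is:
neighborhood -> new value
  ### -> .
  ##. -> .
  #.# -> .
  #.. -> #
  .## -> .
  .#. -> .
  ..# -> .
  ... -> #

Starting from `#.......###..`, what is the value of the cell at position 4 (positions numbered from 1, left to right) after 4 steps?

.######....##
.......###...
######....###
......###....
position 4 holds .

.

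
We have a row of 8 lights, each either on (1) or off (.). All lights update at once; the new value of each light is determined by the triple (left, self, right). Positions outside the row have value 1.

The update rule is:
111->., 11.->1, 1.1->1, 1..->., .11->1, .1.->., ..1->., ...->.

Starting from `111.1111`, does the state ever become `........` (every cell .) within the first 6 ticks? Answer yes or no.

yes

..111...
..1.1...
...1....
........
all cells are . at tick 4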